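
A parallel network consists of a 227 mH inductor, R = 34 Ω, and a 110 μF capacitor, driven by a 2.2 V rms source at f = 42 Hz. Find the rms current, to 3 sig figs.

ω = 2πf = 263.9 rad/s
X_L = ωL = 59.9 Ω
X_C = 1/(ωC) = 34.4 Ω
Parallel: admittances add. Y = 1/R + 1/(jωL) + jωC
Y = (0.0294 + j0.0123) S
|Y| = 0.0319 S → |Z| = 1/|Y| = 31.4 Ω, ∠Z = −∠Y = -22.8°
I = V/|Z| = 2.2/31.4 = 70.2 mA

70.2 mA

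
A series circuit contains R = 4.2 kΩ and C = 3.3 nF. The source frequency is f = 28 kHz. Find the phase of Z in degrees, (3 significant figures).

ω = 2πf = 175900 rad/s
X_C = 1/(ωC) = 1720 Ω
Z = 4200 − j1720 Ω
|Z| = √(4200² + 1720²) = 4540 Ω
∠Z = arctan(-1720/4200) = -22.3°

-22.3°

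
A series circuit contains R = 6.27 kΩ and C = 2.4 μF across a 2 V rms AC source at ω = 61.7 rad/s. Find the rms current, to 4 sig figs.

217.0 μA

X_C = 1/(ωC) = 6753 Ω
Z = 6270 − j6753 Ω
|Z| = √(6270² + 6753²) = 9215 Ω
I = V/|Z| = 2/9215 = 217.0 μA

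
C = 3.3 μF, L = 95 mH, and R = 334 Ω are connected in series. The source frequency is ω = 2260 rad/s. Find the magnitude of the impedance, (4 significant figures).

343.6 Ω

X_L = ωL = 214.7 Ω
X_C = 1/(ωC) = 134.1 Ω
Net reactance X = X_L − X_C = 80.62 Ω
Z = 334.0 + j80.62 Ω
|Z| = √(334.0² + 80.62²) = 343.6 Ω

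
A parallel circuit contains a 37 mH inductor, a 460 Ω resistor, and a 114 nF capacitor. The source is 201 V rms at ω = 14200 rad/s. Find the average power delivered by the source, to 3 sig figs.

87.8 W

X_L = ωL = 525 Ω
X_C = 1/(ωC) = 618 Ω
Parallel: admittances add. Y = 1/R + 1/(jωL) + jωC
Y = (0.00217 − j0.000285) S
|Y| = 0.00219 S → |Z| = 1/|Y| = 456 Ω, ∠Z = −∠Y = 7.46°
I = V/|Z| = 441 mA
P = VI cos φ = 201 × 0.441 × cos(7.46°) = 87.8 W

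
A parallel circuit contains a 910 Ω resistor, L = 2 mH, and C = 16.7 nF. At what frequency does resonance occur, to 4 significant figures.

27.54 kHz

ω₀ = 1/√(LC) = 1/√(0.002 × 1.67e-08) = 173000 rad/s
f₀ = ω₀/(2π) = 27.54 kHz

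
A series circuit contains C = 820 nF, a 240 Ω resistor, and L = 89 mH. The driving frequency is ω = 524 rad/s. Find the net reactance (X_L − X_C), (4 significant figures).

-2281 Ω

X_L = ωL = 46.64 Ω
X_C = 1/(ωC) = 2327 Ω
X = 46.64 − 2327 = -2281 Ω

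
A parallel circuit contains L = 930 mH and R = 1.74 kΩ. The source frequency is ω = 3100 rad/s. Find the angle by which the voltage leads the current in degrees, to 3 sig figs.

X_L = ωL = 2880 Ω
Parallel: admittances add. Y = 1/R + 1/(jωL)
Y = (0.000575 − j0.000347) S
|Y| = 0.000671 S → |Z| = 1/|Y| = 1490 Ω, ∠Z = −∠Y = 31.1°

31.1°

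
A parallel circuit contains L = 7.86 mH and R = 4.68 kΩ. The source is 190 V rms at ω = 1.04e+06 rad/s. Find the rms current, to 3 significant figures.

X_L = ωL = 8170 Ω
Parallel: admittances add. Y = 1/R + 1/(jωL)
Y = (0.000214 − j0.000122) S
|Y| = 0.000246 S → |Z| = 1/|Y| = 4060 Ω, ∠Z = −∠Y = 29.8°
I = V/|Z| = 190/4060 = 46.8 mA

46.8 mA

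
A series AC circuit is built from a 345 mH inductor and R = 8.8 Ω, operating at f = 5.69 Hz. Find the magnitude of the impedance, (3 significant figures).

15.2 Ω

ω = 2πf = 35.75 rad/s
X_L = ωL = 12.3 Ω
Z = 8.80 + j12.3 Ω
|Z| = √(8.80² + 12.3²) = 15.2 Ω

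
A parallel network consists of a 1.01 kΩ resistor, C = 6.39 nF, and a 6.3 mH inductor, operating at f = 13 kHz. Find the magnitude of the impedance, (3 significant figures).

577 Ω

ω = 2πf = 81680 rad/s
X_L = ωL = 515 Ω
X_C = 1/(ωC) = 1920 Ω
Parallel: admittances add. Y = 1/R + 1/(jωL) + jωC
Y = (0.000990 − j0.00142) S
|Y| = 0.00173 S → |Z| = 1/|Y| = 577 Ω, ∠Z = −∠Y = 55.1°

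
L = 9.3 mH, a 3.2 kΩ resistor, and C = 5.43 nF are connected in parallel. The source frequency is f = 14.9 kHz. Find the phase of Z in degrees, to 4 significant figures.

63.98°

ω = 2πf = 93620 rad/s
X_L = ωL = 870.7 Ω
X_C = 1/(ωC) = 1967 Ω
Parallel: admittances add. Y = 1/R + 1/(jωL) + jωC
Y = (0.0003125 − j0.0006402) S
|Y| = 0.0007124 S → |Z| = 1/|Y| = 1404 Ω, ∠Z = −∠Y = 63.98°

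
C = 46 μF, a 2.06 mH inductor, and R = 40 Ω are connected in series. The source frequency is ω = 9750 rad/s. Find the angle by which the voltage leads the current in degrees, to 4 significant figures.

X_L = ωL = 20.09 Ω
X_C = 1/(ωC) = 2.230 Ω
Net reactance X = X_L − X_C = 17.86 Ω
Z = 40.00 + j17.86 Ω
|Z| = √(40.00² + 17.86²) = 43.80 Ω
∠Z = arctan(17.86/40.00) = 24.06°

24.06°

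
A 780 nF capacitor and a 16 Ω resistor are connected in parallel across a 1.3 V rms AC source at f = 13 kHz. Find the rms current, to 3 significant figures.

116 mA

ω = 2πf = 81680 rad/s
X_C = 1/(ωC) = 15.7 Ω
Parallel: admittances add. Y = 1/R + jωC
Y = (0.0625 + j0.0637) S
|Y| = 0.0892 S → |Z| = 1/|Y| = 11.2 Ω, ∠Z = −∠Y = -45.5°
I = V/|Z| = 1.3/11.2 = 116 mA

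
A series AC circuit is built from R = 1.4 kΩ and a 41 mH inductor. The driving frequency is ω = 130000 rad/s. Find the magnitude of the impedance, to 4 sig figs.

5511 Ω

X_L = ωL = 5330 Ω
Z = 1400 + j5330 Ω
|Z| = √(1400² + 5330²) = 5511 Ω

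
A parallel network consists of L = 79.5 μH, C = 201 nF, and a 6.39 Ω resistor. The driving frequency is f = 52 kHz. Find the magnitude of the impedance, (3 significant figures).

ω = 2πf = 326700 rad/s
X_L = ωL = 26.0 Ω
X_C = 1/(ωC) = 15.2 Ω
Parallel: admittances add. Y = 1/R + 1/(jωL) + jωC
Y = (0.156 + j0.0272) S
|Y| = 0.159 S → |Z| = 1/|Y| = 6.30 Ω, ∠Z = −∠Y = -9.85°

6.30 Ω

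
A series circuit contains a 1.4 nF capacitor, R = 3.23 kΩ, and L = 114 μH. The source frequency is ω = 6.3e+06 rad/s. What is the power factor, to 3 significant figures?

0.983

X_L = ωL = 718 Ω
X_C = 1/(ωC) = 113 Ω
Net reactance X = X_L − X_C = 605 Ω
Z = 3230 + j605 Ω
|Z| = √(3230² + 605²) = 3290 Ω
∠Z = arctan(605/3230) = 10.6°
cos φ = cos(10.6°) = 0.983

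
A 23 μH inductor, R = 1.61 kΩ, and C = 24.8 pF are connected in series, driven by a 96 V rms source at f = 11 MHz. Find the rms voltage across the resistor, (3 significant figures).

ω = 2πf = 6.912e+07 rad/s
X_L = ωL = 1590 Ω
X_C = 1/(ωC) = 583 Ω
Net reactance X = X_L − X_C = 1010 Ω
Z = 1610 + j1010 Ω
|Z| = √(1610² + 1010²) = 1900 Ω
I = V/|Z| = 50.6 mA
V_R = I·|Z_R| = 0.0506 × 1610 = 81.4 V

81.4 V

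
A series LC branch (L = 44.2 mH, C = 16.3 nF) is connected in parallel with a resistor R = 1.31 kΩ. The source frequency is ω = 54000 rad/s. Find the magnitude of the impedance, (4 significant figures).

904.6 Ω

X_L = ωL = 2387 Ω
X_C = 1/(ωC) = 1136 Ω
Branch 1: Z₁ = R = 1310 Ω
Branch 2 (series LC): Z₂ = j(X_L − X_C) = j1251 Ω
Parallel: Z = Z₁Z₂/(Z₁+Z₂), |Z| = 904.6 Ω, ∠Z = 46.33°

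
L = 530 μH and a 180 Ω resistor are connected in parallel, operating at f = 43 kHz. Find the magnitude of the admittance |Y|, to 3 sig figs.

8.92 mS

ω = 2πf = 270200 rad/s
X_L = ωL = 143 Ω
Parallel: admittances add. Y = 1/R + 1/(jωL)
Y = (0.00556 − j0.00698) S
|Y| = 0.00892 S → |Z| = 1/|Y| = 112 Ω, ∠Z = −∠Y = 51.5°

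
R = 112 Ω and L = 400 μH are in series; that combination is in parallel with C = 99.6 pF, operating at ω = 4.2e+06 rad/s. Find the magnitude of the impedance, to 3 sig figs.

5600 Ω

X_L = ωL = 1680 Ω
X_C = 1/(ωC) = 2390 Ω
Branch 1 (R+jX_L): Z₁ = 112 + j1680 Ω, |Z₁| = 1680 Ω
Branch 2 (−jX_C): Z₂ = −j2390 Ω
Parallel: Z = Z₁Z₂/(Z₁+Z₂), |Z| = 5600 Ω, ∠Z = 77.2°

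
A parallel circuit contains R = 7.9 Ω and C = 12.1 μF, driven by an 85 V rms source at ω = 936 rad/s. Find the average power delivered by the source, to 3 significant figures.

915 W

X_C = 1/(ωC) = 88.3 Ω
Parallel: admittances add. Y = 1/R + jωC
Y = (0.127 + j0.0113) S
|Y| = 0.127 S → |Z| = 1/|Y| = 7.87 Ω, ∠Z = −∠Y = -5.11°
I = V/|Z| = 10.8 A
P = VI cos φ = 85 × 10.8 × cos(-5.11°) = 915 W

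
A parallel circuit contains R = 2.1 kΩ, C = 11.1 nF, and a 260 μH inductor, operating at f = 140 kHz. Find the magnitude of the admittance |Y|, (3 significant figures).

ω = 2πf = 879600 rad/s
X_L = ωL = 229 Ω
X_C = 1/(ωC) = 102 Ω
Parallel: admittances add. Y = 1/R + 1/(jωL) + jωC
Y = (0.000476 + j0.00539) S
|Y| = 0.00541 S → |Z| = 1/|Y| = 185 Ω, ∠Z = −∠Y = -85.0°

5.41 mS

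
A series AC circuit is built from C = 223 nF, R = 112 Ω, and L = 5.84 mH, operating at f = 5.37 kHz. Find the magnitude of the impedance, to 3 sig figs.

ω = 2πf = 33740 rad/s
X_L = ωL = 197 Ω
X_C = 1/(ωC) = 133 Ω
Net reactance X = X_L − X_C = 64.1 Ω
Z = 112 + j64.1 Ω
|Z| = √(112² + 64.1²) = 129 Ω

129 Ω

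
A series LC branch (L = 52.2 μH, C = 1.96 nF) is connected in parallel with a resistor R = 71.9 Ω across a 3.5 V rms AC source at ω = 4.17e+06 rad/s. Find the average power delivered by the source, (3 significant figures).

170 mW

X_L = ωL = 218 Ω
X_C = 1/(ωC) = 122 Ω
Branch 1: Z₁ = R = 71.9 Ω
Branch 2 (series LC): Z₂ = j(X_L − X_C) = j95.3 Ω
Parallel: Z = Z₁Z₂/(Z₁+Z₂), |Z| = 57.4 Ω, ∠Z = 37.0°
I = V/|Z| = 61.0 mA
P = VI cos φ = 3.5 × 0.0610 × cos(37.0°) = 170 mW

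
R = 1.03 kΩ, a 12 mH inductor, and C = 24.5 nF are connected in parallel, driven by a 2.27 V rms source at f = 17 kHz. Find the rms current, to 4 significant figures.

ω = 2πf = 106800 rad/s
X_L = ωL = 1282 Ω
X_C = 1/(ωC) = 382.1 Ω
Parallel: admittances add. Y = 1/R + 1/(jωL) + jωC
Y = (0.0009709 + j0.001837) S
|Y| = 0.002078 S → |Z| = 1/|Y| = 481.3 Ω, ∠Z = −∠Y = -62.14°
I = V/|Z| = 2.27/481.3 = 4.716 mA

4.716 mA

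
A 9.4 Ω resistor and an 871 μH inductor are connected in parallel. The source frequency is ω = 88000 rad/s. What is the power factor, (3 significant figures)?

0.993

X_L = ωL = 76.6 Ω
Parallel: admittances add. Y = 1/R + 1/(jωL)
Y = (0.106 − j0.0130) S
|Y| = 0.107 S → |Z| = 1/|Y| = 9.33 Ω, ∠Z = −∠Y = 6.99°
cos φ = cos(6.99°) = 0.993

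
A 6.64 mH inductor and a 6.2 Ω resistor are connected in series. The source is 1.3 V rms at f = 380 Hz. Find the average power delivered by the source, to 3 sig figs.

ω = 2πf = 2388 rad/s
X_L = ωL = 15.9 Ω
Z = 6.20 + j15.9 Ω
|Z| = √(6.20² + 15.9²) = 17.0 Ω
∠Z = arctan(15.9/6.20) = 68.6°
I = V/|Z| = 76.4 mA
P = VI cos φ = 1.3 × 0.0764 × cos(68.6°) = 36.2 mW

36.2 mW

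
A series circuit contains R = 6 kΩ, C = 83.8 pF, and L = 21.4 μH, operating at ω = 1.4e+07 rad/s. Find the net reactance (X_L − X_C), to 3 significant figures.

X_L = ωL = 300 Ω
X_C = 1/(ωC) = 852 Ω
X = 300 − 852 = -553 Ω

-553 Ω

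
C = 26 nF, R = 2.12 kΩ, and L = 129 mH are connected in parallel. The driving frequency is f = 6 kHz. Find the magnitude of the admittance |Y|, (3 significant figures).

ω = 2πf = 37700 rad/s
X_L = ωL = 4860 Ω
X_C = 1/(ωC) = 1020 Ω
Parallel: admittances add. Y = 1/R + 1/(jωL) + jωC
Y = (0.000472 + j0.000775) S
|Y| = 0.000907 S → |Z| = 1/|Y| = 1100 Ω, ∠Z = −∠Y = -58.7°

907 μS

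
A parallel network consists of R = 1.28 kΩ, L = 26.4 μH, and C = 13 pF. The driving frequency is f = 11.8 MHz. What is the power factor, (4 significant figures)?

ω = 2πf = 7.414e+07 rad/s
X_L = ωL = 1957 Ω
X_C = 1/(ωC) = 1038 Ω
Parallel: admittances add. Y = 1/R + 1/(jωL) + jωC
Y = (0.0007813 + j0.0004529) S
|Y| = 0.0009031 S → |Z| = 1/|Y| = 1107 Ω, ∠Z = −∠Y = -30.10°
cos φ = cos(-30.10°) = 0.8651

0.8651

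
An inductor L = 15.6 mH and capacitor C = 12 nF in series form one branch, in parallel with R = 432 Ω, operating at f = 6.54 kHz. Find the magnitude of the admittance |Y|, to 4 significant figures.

2.425 mS

ω = 2πf = 41090 rad/s
X_L = ωL = 641.0 Ω
X_C = 1/(ωC) = 2028 Ω
Branch 1: Z₁ = R = 432.0 Ω
Branch 2 (series LC): Z₂ = j(X_L − X_C) = −j1387 Ω
Parallel: Z = Z₁Z₂/(Z₁+Z₂), |Z| = 412.5 Ω, ∠Z = -17.30°
|Y| = 1/|Z| = 2.425 mS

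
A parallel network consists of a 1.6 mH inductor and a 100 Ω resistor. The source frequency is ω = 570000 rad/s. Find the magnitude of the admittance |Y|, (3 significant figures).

X_L = ωL = 912 Ω
Parallel: admittances add. Y = 1/R + 1/(jωL)
Y = (0.0100 − j0.00110) S
|Y| = 0.0101 S → |Z| = 1/|Y| = 99.4 Ω, ∠Z = −∠Y = 6.26°

10.1 mS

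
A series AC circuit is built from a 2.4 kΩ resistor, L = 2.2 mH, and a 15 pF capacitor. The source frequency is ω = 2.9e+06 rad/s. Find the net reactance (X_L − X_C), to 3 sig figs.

X_L = ωL = 6380 Ω
X_C = 1/(ωC) = 23000 Ω
X = 6380 − 23000 = -16600 Ω

-16600 Ω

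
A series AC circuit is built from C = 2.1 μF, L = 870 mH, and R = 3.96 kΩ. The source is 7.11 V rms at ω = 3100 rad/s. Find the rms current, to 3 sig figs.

1.51 mA

X_L = ωL = 2700 Ω
X_C = 1/(ωC) = 154 Ω
Net reactance X = X_L − X_C = 2540 Ω
Z = 3960 + j2540 Ω
|Z| = √(3960² + 2540²) = 4710 Ω
I = V/|Z| = 7.11/4710 = 1.51 mA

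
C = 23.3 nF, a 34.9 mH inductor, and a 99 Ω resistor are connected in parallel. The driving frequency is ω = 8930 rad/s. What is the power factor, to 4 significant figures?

X_L = ωL = 311.7 Ω
X_C = 1/(ωC) = 4806 Ω
Parallel: admittances add. Y = 1/R + 1/(jωL) + jωC
Y = (0.01010 − j0.003001) S
|Y| = 0.01054 S → |Z| = 1/|Y| = 94.90 Ω, ∠Z = −∠Y = 16.54°
cos φ = cos(16.54°) = 0.9586

0.9586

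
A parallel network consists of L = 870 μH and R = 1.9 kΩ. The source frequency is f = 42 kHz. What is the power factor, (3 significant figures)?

0.120

ω = 2πf = 263900 rad/s
X_L = ωL = 230 Ω
Parallel: admittances add. Y = 1/R + 1/(jωL)
Y = (0.000526 − j0.00436) S
|Y| = 0.00439 S → |Z| = 1/|Y| = 228 Ω, ∠Z = −∠Y = 83.1°
cos φ = cos(83.1°) = 0.120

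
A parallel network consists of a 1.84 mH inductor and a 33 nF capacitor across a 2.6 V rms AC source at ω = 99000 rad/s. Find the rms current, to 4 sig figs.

5.779 mA

X_L = ωL = 182.2 Ω
X_C = 1/(ωC) = 306.1 Ω
Parallel: admittances add. Y = 1/(jωL) + jωC
Y = (0 − j0.002223) S
|Y| = 0.002223 S → |Z| = 1/|Y| = 449.9 Ω, ∠Z = −∠Y = 90.00°
I = V/|Z| = 2.6/449.9 = 5.779 mA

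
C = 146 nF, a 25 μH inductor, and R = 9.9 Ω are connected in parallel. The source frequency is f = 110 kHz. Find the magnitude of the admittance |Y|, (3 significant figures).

110 mS

ω = 2πf = 691200 rad/s
X_L = ωL = 17.3 Ω
X_C = 1/(ωC) = 9.91 Ω
Parallel: admittances add. Y = 1/R + 1/(jωL) + jωC
Y = (0.101 + j0.0430) S
|Y| = 0.110 S → |Z| = 1/|Y| = 9.11 Ω, ∠Z = −∠Y = -23.1°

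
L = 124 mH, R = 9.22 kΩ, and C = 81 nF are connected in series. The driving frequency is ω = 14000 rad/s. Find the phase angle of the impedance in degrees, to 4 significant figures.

5.293°

X_L = ωL = 1736 Ω
X_C = 1/(ωC) = 881.8 Ω
Net reactance X = X_L − X_C = 854.2 Ω
Z = 9220 + j854.2 Ω
|Z| = √(9220² + 854.2²) = 9259 Ω
∠Z = arctan(854.2/9220) = 5.293°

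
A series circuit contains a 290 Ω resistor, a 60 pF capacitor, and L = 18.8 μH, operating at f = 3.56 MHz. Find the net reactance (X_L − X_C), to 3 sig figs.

ω = 2πf = 2.237e+07 rad/s
X_L = ωL = 421 Ω
X_C = 1/(ωC) = 745 Ω
X = 421 − 745 = -325 Ω

-325 Ω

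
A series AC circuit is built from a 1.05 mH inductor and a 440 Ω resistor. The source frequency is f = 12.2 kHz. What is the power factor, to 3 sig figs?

0.984

ω = 2πf = 76650 rad/s
X_L = ωL = 80.5 Ω
Z = 440 + j80.5 Ω
|Z| = √(440² + 80.5²) = 447 Ω
∠Z = arctan(80.5/440) = 10.4°
cos φ = cos(10.4°) = 0.984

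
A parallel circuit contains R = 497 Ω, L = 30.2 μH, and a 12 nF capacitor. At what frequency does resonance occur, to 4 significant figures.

264.4 kHz

ω₀ = 1/√(LC) = 1/√(3.02e-05 × 1.2e-08) = 1.661e+06 rad/s
f₀ = ω₀/(2π) = 264.4 kHz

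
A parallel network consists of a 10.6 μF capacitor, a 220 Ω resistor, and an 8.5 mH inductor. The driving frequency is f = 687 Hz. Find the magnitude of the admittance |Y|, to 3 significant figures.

ω = 2πf = 4317 rad/s
X_L = ωL = 36.7 Ω
X_C = 1/(ωC) = 21.9 Ω
Parallel: admittances add. Y = 1/R + 1/(jωL) + jωC
Y = (0.00455 + j0.0185) S
|Y| = 0.0191 S → |Z| = 1/|Y| = 52.5 Ω, ∠Z = −∠Y = -76.2°

19.1 mS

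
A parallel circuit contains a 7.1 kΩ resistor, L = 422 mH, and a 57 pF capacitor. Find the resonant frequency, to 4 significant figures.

32.45 kHz

ω₀ = 1/√(LC) = 1/√(0.422 × 5.7e-11) = 203900 rad/s
f₀ = ω₀/(2π) = 32.45 kHz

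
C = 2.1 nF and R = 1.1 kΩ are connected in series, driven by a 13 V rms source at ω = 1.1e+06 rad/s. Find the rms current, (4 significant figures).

11.00 mA

X_C = 1/(ωC) = 432.9 Ω
Z = 1100 − j432.9 Ω
|Z| = √(1100² + 432.9²) = 1182 Ω
I = V/|Z| = 13/1182 = 11.00 mA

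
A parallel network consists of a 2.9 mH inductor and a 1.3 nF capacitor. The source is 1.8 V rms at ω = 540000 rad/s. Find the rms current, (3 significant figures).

114 μA

X_L = ωL = 1570 Ω
X_C = 1/(ωC) = 1420 Ω
Parallel: admittances add. Y = 1/(jωL) + jωC
Y = (0 + j6.34e-05) S
|Y| = 6.34e-05 S → |Z| = 1/|Y| = 15800 Ω, ∠Z = −∠Y = -90.0°
I = V/|Z| = 1.8/15800 = 114 μA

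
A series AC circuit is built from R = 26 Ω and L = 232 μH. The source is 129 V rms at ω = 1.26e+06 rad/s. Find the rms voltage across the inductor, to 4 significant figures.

X_L = ωL = 292.3 Ω
Z = 26.00 + j292.3 Ω
|Z| = √(26.00² + 292.3²) = 293.5 Ω
I = V/|Z| = 439.6 mA
V_L = I·|Z_L| = 0.4396 × 292.3 = 128.5 V

128.5 V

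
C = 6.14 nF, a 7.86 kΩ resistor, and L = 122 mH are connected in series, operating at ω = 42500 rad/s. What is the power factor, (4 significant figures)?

0.9855

X_L = ωL = 5185 Ω
X_C = 1/(ωC) = 3832 Ω
Net reactance X = X_L − X_C = 1353 Ω
Z = 7860 + j1353 Ω
|Z| = √(7860² + 1353²) = 7976 Ω
∠Z = arctan(1353/7860) = 9.766°
cos φ = cos(9.766°) = 0.9855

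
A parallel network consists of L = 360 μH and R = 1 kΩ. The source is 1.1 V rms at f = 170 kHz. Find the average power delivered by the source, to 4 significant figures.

ω = 2πf = 1.068e+06 rad/s
X_L = ωL = 384.5 Ω
Parallel: admittances add. Y = 1/R + 1/(jωL)
Y = (0.001000 − j0.002601) S
|Y| = 0.002786 S → |Z| = 1/|Y| = 358.9 Ω, ∠Z = −∠Y = 68.97°
I = V/|Z| = 3.065 mA
P = VI cos φ = 1.1 × 0.003065 × cos(68.97°) = 1.210 mW

1.210 mW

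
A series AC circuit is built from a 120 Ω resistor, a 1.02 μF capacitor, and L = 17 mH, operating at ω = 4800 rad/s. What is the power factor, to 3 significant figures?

X_L = ωL = 81.6 Ω
X_C = 1/(ωC) = 204 Ω
Net reactance X = X_L − X_C = -123 Ω
Z = 120 − j123 Ω
|Z| = √(120² + 123²) = 172 Ω
∠Z = arctan(-123/120) = -45.6°
cos φ = cos(-45.6°) = 0.699

0.699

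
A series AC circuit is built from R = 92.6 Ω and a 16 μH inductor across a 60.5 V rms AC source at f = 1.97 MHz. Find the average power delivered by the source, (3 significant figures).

7.09 W

ω = 2πf = 1.238e+07 rad/s
X_L = ωL = 198 Ω
Z = 92.6 + j198 Ω
|Z| = √(92.6² + 198²) = 219 Ω
∠Z = arctan(198/92.6) = 64.9°
I = V/|Z| = 277 mA
P = VI cos φ = 60.5 × 0.277 × cos(64.9°) = 7.09 W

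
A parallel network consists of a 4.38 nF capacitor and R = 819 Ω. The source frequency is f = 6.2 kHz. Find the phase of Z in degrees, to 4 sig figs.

-7.955°

ω = 2πf = 38960 rad/s
X_C = 1/(ωC) = 5861 Ω
Parallel: admittances add. Y = 1/R + jωC
Y = (0.001221 + j0.0001706) S
|Y| = 0.001233 S → |Z| = 1/|Y| = 811.1 Ω, ∠Z = −∠Y = -7.955°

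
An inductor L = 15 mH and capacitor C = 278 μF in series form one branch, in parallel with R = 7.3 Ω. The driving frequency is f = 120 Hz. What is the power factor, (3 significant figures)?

0.667

ω = 2πf = 754.0 rad/s
X_L = ωL = 11.3 Ω
X_C = 1/(ωC) = 4.77 Ω
Branch 1: Z₁ = R = 7.30 Ω
Branch 2 (series LC): Z₂ = j(X_L − X_C) = j6.54 Ω
Parallel: Z = Z₁Z₂/(Z₁+Z₂), |Z| = 4.87 Ω, ∠Z = 48.1°
cos φ = cos(48.1°) = 0.667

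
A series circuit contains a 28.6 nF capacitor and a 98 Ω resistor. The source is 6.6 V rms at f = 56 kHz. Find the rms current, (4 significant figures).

ω = 2πf = 351900 rad/s
X_C = 1/(ωC) = 99.37 Ω
Z = 98.00 − j99.37 Ω
|Z| = √(98.00² + 99.37²) = 139.6 Ω
I = V/|Z| = 6.6/139.6 = 47.29 mA

47.29 mA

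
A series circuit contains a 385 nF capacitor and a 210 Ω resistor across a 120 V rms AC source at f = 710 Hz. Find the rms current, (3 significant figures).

194 mA

ω = 2πf = 4461 rad/s
X_C = 1/(ωC) = 582 Ω
Z = 210 − j582 Ω
|Z| = √(210² + 582²) = 619 Ω
I = V/|Z| = 120/619 = 194 mA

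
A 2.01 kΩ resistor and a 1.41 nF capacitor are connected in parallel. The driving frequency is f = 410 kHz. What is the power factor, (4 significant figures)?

0.1357

ω = 2πf = 2.576e+06 rad/s
X_C = 1/(ωC) = 275.3 Ω
Parallel: admittances add. Y = 1/R + jωC
Y = (0.0004975 + j0.003632) S
|Y| = 0.003666 S → |Z| = 1/|Y| = 272.8 Ω, ∠Z = −∠Y = -82.20°
cos φ = cos(-82.20°) = 0.1357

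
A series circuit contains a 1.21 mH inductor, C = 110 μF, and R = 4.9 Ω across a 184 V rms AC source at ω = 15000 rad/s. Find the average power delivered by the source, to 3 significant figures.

X_L = ωL = 18.1 Ω
X_C = 1/(ωC) = 0.606 Ω
Net reactance X = X_L − X_C = 17.5 Ω
Z = 4.90 + j17.5 Ω
|Z| = √(4.90² + 17.5²) = 18.2 Ω
∠Z = arctan(17.5/4.90) = 74.4°
I = V/|Z| = 10.1 A
P = VI cos φ = 184 × 10.1 × cos(74.4°) = 500 W

500 W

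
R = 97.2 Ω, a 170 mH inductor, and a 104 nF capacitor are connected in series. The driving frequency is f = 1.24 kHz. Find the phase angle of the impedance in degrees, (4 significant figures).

42.91°

ω = 2πf = 7791 rad/s
X_L = ωL = 1324 Ω
X_C = 1/(ωC) = 1234 Ω
Net reactance X = X_L − X_C = 90.35 Ω
Z = 97.20 + j90.35 Ω
|Z| = √(97.20² + 90.35²) = 132.7 Ω
∠Z = arctan(90.35/97.20) = 42.91°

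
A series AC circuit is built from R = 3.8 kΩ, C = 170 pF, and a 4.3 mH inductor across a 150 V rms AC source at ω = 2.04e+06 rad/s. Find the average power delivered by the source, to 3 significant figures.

1.74 W

X_L = ωL = 8770 Ω
X_C = 1/(ωC) = 2880 Ω
Net reactance X = X_L − X_C = 5890 Ω
Z = 3800 + j5890 Ω
|Z| = √(3800² + 5890²) = 7010 Ω
∠Z = arctan(5890/3800) = 57.2°
I = V/|Z| = 21.4 mA
P = VI cos φ = 150 × 0.0214 × cos(57.2°) = 1.74 W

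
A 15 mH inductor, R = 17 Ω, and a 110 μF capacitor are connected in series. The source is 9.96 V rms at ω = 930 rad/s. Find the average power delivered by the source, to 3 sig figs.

5.50 W

X_L = ωL = 13.9 Ω
X_C = 1/(ωC) = 9.78 Ω
Net reactance X = X_L − X_C = 4.17 Ω
Z = 17.0 + j4.17 Ω
|Z| = √(17.0² + 4.17²) = 17.5 Ω
∠Z = arctan(4.17/17.0) = 13.8°
I = V/|Z| = 569 mA
P = VI cos φ = 9.96 × 0.569 × cos(13.8°) = 5.50 W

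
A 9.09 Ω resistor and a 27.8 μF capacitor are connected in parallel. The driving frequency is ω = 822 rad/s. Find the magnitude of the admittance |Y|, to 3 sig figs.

X_C = 1/(ωC) = 43.8 Ω
Parallel: admittances add. Y = 1/R + jωC
Y = (0.110 + j0.0229) S
|Y| = 0.112 S → |Z| = 1/|Y| = 8.90 Ω, ∠Z = −∠Y = -11.7°

112 mS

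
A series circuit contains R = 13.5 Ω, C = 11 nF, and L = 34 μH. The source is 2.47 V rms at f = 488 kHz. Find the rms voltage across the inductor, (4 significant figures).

3.396 V

ω = 2πf = 3.066e+06 rad/s
X_L = ωL = 104.3 Ω
X_C = 1/(ωC) = 29.65 Ω
Net reactance X = X_L − X_C = 74.60 Ω
Z = 13.50 + j74.60 Ω
|Z| = √(13.50² + 74.60²) = 75.81 Ω
I = V/|Z| = 32.58 mA
V_L = I·|Z_L| = 0.03258 × 104.3 = 3.396 V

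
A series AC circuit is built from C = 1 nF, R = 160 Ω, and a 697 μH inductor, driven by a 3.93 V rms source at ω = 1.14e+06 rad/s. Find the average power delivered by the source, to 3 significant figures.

76.2 mW

X_L = ωL = 795 Ω
X_C = 1/(ωC) = 877 Ω
Net reactance X = X_L − X_C = -82.6 Ω
Z = 160 − j82.6 Ω
|Z| = √(160² + 82.6²) = 180 Ω
∠Z = arctan(-82.6/160) = -27.3°
I = V/|Z| = 21.8 mA
P = VI cos φ = 3.93 × 0.0218 × cos(-27.3°) = 76.2 mW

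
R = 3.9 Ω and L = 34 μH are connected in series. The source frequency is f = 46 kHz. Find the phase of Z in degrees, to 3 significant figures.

68.4°

ω = 2πf = 289000 rad/s
X_L = ωL = 9.83 Ω
Z = 3.90 + j9.83 Ω
|Z| = √(3.90² + 9.83²) = 10.6 Ω
∠Z = arctan(9.83/3.90) = 68.4°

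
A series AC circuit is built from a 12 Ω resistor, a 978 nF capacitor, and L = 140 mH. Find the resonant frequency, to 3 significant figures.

ω₀ = 1/√(LC) = 1/√(0.14 × 9.78e-07) = 2703 rad/s
f₀ = ω₀/(2π) = 430 Hz

430 Hz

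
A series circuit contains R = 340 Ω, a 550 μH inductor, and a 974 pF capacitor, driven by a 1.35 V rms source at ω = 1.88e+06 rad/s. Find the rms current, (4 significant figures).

2.270 mA

X_L = ωL = 1034 Ω
X_C = 1/(ωC) = 546.1 Ω
Net reactance X = X_L − X_C = 487.9 Ω
Z = 340.0 + j487.9 Ω
|Z| = √(340.0² + 487.9²) = 594.7 Ω
I = V/|Z| = 1.35/594.7 = 2.270 mA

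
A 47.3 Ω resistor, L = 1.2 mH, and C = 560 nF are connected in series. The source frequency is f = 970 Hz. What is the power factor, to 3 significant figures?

ω = 2πf = 6095 rad/s
X_L = ωL = 7.31 Ω
X_C = 1/(ωC) = 293 Ω
Net reactance X = X_L − X_C = -286 Ω
Z = 47.3 − j286 Ω
|Z| = √(47.3² + 286²) = 290 Ω
∠Z = arctan(-286/47.3) = -80.6°
cos φ = cos(-80.6°) = 0.163

0.163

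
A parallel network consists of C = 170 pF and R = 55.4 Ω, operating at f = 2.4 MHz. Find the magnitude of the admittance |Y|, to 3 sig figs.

ω = 2πf = 1.508e+07 rad/s
X_C = 1/(ωC) = 390 Ω
Parallel: admittances add. Y = 1/R + jωC
Y = (0.0181 + j0.00256) S
|Y| = 0.0182 S → |Z| = 1/|Y| = 54.8 Ω, ∠Z = −∠Y = -8.08°

18.2 mS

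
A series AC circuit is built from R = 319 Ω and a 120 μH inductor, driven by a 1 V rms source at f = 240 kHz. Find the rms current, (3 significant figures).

ω = 2πf = 1.508e+06 rad/s
X_L = ωL = 181 Ω
Z = 319 + j181 Ω
|Z| = √(319² + 181²) = 367 Ω
I = V/|Z| = 1/367 = 2.73 mA

2.73 mA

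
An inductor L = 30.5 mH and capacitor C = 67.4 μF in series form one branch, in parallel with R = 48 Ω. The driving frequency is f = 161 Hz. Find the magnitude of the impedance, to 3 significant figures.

ω = 2πf = 1012 rad/s
X_L = ωL = 30.9 Ω
X_C = 1/(ωC) = 14.7 Ω
Branch 1: Z₁ = R = 48.0 Ω
Branch 2 (series LC): Z₂ = j(X_L − X_C) = j16.2 Ω
Parallel: Z = Z₁Z₂/(Z₁+Z₂), |Z| = 15.3 Ω, ∠Z = 71.4°

15.3 Ω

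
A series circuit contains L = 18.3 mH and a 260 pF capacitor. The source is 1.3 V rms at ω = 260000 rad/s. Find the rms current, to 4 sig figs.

X_L = ωL = 4758 Ω
X_C = 1/(ωC) = 14790 Ω
Net reactance X = X_L − X_C = -10030 Ω
Z = − j10030 Ω
|Z| = √(0² + 10030²) = 10030 Ω
I = V/|Z| = 1.3/10030 = 129.5 μA

129.5 μA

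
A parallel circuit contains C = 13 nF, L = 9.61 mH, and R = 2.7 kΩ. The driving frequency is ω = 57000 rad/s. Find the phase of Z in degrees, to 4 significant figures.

X_L = ωL = 547.8 Ω
X_C = 1/(ωC) = 1350 Ω
Parallel: admittances add. Y = 1/R + 1/(jωL) + jωC
Y = (0.0003704 − j0.001085) S
|Y| = 0.001146 S → |Z| = 1/|Y| = 872.5 Ω, ∠Z = −∠Y = 71.15°

71.15°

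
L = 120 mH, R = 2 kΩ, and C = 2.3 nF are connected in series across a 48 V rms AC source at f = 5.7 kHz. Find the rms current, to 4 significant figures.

5.931 mA

ω = 2πf = 35810 rad/s
X_L = ωL = 4298 Ω
X_C = 1/(ωC) = 12140 Ω
Net reactance X = X_L − X_C = -7842 Ω
Z = 2000 − j7842 Ω
|Z| = √(2000² + 7842²) = 8093 Ω
I = V/|Z| = 48/8093 = 5.931 mA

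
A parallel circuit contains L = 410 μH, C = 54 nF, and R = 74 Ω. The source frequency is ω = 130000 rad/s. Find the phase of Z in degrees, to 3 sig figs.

41.0°

X_L = ωL = 53.3 Ω
X_C = 1/(ωC) = 142 Ω
Parallel: admittances add. Y = 1/R + 1/(jωL) + jωC
Y = (0.0135 − j0.0117) S
|Y| = 0.0179 S → |Z| = 1/|Y| = 55.9 Ω, ∠Z = −∠Y = 41.0°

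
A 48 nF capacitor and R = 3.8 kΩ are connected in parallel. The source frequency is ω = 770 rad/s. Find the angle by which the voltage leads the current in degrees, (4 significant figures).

-7.995°

X_C = 1/(ωC) = 27060 Ω
Parallel: admittances add. Y = 1/R + jωC
Y = (0.0002632 + j3.696e-05) S
|Y| = 0.0002657 S → |Z| = 1/|Y| = 3763 Ω, ∠Z = −∠Y = -7.995°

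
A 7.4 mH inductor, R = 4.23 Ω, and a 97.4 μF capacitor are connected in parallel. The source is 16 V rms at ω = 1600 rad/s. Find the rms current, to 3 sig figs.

3.95 A

X_L = ωL = 11.8 Ω
X_C = 1/(ωC) = 6.42 Ω
Parallel: admittances add. Y = 1/R + 1/(jωL) + jωC
Y = (0.236 + j0.0714) S
|Y| = 0.247 S → |Z| = 1/|Y| = 4.05 Ω, ∠Z = −∠Y = -16.8°
I = V/|Z| = 16/4.05 = 3.95 A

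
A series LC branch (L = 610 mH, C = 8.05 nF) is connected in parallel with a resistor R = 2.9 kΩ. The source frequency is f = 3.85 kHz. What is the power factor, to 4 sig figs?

0.9574

ω = 2πf = 24190 rad/s
X_L = ωL = 14760 Ω
X_C = 1/(ωC) = 5135 Ω
Branch 1: Z₁ = R = 2900 Ω
Branch 2 (series LC): Z₂ = j(X_L − X_C) = j9621 Ω
Parallel: Z = Z₁Z₂/(Z₁+Z₂), |Z| = 2777 Ω, ∠Z = 16.77°
cos φ = cos(16.77°) = 0.9574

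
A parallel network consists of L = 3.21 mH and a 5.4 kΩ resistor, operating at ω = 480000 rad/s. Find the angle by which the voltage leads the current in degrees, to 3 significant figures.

X_L = ωL = 1540 Ω
Parallel: admittances add. Y = 1/R + 1/(jωL)
Y = (0.000185 − j0.000649) S
|Y| = 0.000675 S → |Z| = 1/|Y| = 1480 Ω, ∠Z = −∠Y = 74.1°

74.1°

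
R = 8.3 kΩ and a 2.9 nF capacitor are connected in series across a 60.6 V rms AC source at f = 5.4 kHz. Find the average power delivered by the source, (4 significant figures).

ω = 2πf = 33930 rad/s
X_C = 1/(ωC) = 10160 Ω
Z = 8300 − j10160 Ω
|Z| = √(8300² + 10160²) = 13120 Ω
∠Z = arctan(-10160/8300) = -50.76°
I = V/|Z| = 4.618 mA
P = VI cos φ = 60.6 × 0.004618 × cos(-50.76°) = 177.0 mW

177.0 mW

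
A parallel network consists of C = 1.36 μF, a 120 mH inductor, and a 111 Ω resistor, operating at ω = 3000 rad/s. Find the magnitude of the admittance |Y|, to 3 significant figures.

9.10 mS

X_L = ωL = 360 Ω
X_C = 1/(ωC) = 245 Ω
Parallel: admittances add. Y = 1/R + 1/(jωL) + jωC
Y = (0.00901 + j0.00130) S
|Y| = 0.00910 S → |Z| = 1/|Y| = 110 Ω, ∠Z = −∠Y = -8.22°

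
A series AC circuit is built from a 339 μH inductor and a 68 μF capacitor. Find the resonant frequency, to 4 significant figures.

ω₀ = 1/√(LC) = 1/√(0.000339 × 6.8e-05) = 6586 rad/s
f₀ = ω₀/(2π) = 1.048 kHz

1.048 kHz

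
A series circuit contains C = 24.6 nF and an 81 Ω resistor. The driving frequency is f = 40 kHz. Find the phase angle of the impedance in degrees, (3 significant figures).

ω = 2πf = 251300 rad/s
X_C = 1/(ωC) = 162 Ω
Z = 81.0 − j162 Ω
|Z| = √(81.0² + 162²) = 181 Ω
∠Z = arctan(-162/81.0) = -63.4°

-63.4°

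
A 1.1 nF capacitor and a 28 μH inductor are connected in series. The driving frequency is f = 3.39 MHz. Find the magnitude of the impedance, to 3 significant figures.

ω = 2πf = 2.13e+07 rad/s
X_L = ωL = 596 Ω
X_C = 1/(ωC) = 42.7 Ω
Net reactance X = X_L − X_C = 554 Ω
Z = j554 Ω
|Z| = √(0² + 554²) = 554 Ω

554 Ω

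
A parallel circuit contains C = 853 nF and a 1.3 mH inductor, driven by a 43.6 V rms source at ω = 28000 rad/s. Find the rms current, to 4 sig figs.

156.5 mA

X_L = ωL = 36.40 Ω
X_C = 1/(ωC) = 41.87 Ω
Parallel: admittances add. Y = 1/(jωL) + jωC
Y = (0 − j0.003589) S
|Y| = 0.003589 S → |Z| = 1/|Y| = 278.7 Ω, ∠Z = −∠Y = 90.00°
I = V/|Z| = 43.6/278.7 = 156.5 mA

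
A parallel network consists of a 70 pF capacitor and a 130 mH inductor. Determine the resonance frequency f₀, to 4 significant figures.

52.76 kHz

ω₀ = 1/√(LC) = 1/√(0.13 × 7e-11) = 331500 rad/s
f₀ = ω₀/(2π) = 52.76 kHz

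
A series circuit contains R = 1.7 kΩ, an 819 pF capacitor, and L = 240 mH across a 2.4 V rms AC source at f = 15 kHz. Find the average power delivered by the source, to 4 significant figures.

ω = 2πf = 94250 rad/s
X_L = ωL = 22620 Ω
X_C = 1/(ωC) = 12960 Ω
Net reactance X = X_L − X_C = 9664 Ω
Z = 1700 + j9664 Ω
|Z| = √(1700² + 9664²) = 9813 Ω
∠Z = arctan(9664/1700) = 80.02°
I = V/|Z| = 244.6 μA
P = VI cos φ = 2.4 × 0.0002446 × cos(80.02°) = 101.7 μW

101.7 μW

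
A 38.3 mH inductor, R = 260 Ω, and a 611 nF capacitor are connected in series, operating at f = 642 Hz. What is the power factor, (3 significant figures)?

ω = 2πf = 4034 rad/s
X_L = ωL = 154 Ω
X_C = 1/(ωC) = 406 Ω
Net reactance X = X_L − X_C = -251 Ω
Z = 260 − j251 Ω
|Z| = √(260² + 251²) = 362 Ω
∠Z = arctan(-251/260) = -44.0°
cos φ = cos(-44.0°) = 0.719

0.719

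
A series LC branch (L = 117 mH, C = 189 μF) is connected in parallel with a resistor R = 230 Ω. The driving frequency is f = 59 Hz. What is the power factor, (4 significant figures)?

0.1255

ω = 2πf = 370.7 rad/s
X_L = ωL = 43.37 Ω
X_C = 1/(ωC) = 14.27 Ω
Branch 1: Z₁ = R = 230.0 Ω
Branch 2 (series LC): Z₂ = j(X_L − X_C) = j29.10 Ω
Parallel: Z = Z₁Z₂/(Z₁+Z₂), |Z| = 28.87 Ω, ∠Z = 82.79°
cos φ = cos(82.79°) = 0.1255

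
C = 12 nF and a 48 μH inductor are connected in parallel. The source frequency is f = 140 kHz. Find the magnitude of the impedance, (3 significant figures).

76.2 Ω

ω = 2πf = 879600 rad/s
X_L = ωL = 42.2 Ω
X_C = 1/(ωC) = 94.7 Ω
Parallel: admittances add. Y = 1/(jωL) + jωC
Y = (0 − j0.0131) S
|Y| = 0.0131 S → |Z| = 1/|Y| = 76.2 Ω, ∠Z = −∠Y = 90.0°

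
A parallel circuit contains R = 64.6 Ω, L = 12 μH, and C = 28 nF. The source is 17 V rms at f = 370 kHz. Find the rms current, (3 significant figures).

ω = 2πf = 2.325e+06 rad/s
X_L = ωL = 27.9 Ω
X_C = 1/(ωC) = 15.4 Ω
Parallel: admittances add. Y = 1/R + 1/(jωL) + jωC
Y = (0.0155 + j0.0292) S
|Y| = 0.0331 S → |Z| = 1/|Y| = 30.2 Ω, ∠Z = −∠Y = -62.1°
I = V/|Z| = 17/30.2 = 563 mA

563 mA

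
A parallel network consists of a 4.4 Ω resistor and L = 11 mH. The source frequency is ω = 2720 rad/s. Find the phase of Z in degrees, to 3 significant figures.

8.37°

X_L = ωL = 29.9 Ω
Parallel: admittances add. Y = 1/R + 1/(jωL)
Y = (0.227 − j0.0334) S
|Y| = 0.230 S → |Z| = 1/|Y| = 4.35 Ω, ∠Z = −∠Y = 8.37°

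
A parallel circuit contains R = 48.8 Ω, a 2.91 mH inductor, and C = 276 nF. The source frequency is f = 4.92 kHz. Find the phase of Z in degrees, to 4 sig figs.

7.188°

ω = 2πf = 30910 rad/s
X_L = ωL = 89.96 Ω
X_C = 1/(ωC) = 117.2 Ω
Parallel: admittances add. Y = 1/R + 1/(jωL) + jωC
Y = (0.02049 − j0.002584) S
|Y| = 0.02065 S → |Z| = 1/|Y| = 48.42 Ω, ∠Z = −∠Y = 7.188°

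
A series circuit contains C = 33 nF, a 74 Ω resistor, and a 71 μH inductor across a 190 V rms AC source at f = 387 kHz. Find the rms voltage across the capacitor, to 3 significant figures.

13.4 V

ω = 2πf = 2.432e+06 rad/s
X_L = ωL = 173 Ω
X_C = 1/(ωC) = 12.5 Ω
Net reactance X = X_L − X_C = 160 Ω
Z = 74.0 + j160 Ω
|Z| = √(74.0² + 160²) = 176 Ω
I = V/|Z| = 1.08 A
V_C = I·|Z_C| = 1.08 × 12.5 = 13.4 V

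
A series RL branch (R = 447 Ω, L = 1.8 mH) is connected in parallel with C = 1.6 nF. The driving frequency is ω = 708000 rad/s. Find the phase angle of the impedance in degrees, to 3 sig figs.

X_L = ωL = 1270 Ω
X_C = 1/(ωC) = 883 Ω
Branch 1 (R+jX_L): Z₁ = 447 + j1270 Ω, |Z₁| = 1350 Ω
Branch 2 (−jX_C): Z₂ = −j883 Ω
Parallel: Z = Z₁Z₂/(Z₁+Z₂), |Z| = 2010 Ω, ∠Z = -60.6°

-60.6°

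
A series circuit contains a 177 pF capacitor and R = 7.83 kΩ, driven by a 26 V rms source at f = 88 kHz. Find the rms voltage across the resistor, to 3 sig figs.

ω = 2πf = 552900 rad/s
X_C = 1/(ωC) = 10200 Ω
Z = 7830 − j10200 Ω
|Z| = √(7830² + 10200²) = 12900 Ω
I = V/|Z| = 2.02 mA
V_R = I·|Z_R| = 0.00202 × 7830 = 15.8 V

15.8 V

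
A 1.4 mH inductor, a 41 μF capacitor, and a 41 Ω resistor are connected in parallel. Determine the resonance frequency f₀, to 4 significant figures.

ω₀ = 1/√(LC) = 1/√(0.0014 × 4.1e-05) = 4174 rad/s
f₀ = ω₀/(2π) = 664.3 Hz

664.3 Hz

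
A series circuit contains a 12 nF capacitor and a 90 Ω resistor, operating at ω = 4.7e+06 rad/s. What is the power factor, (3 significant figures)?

X_C = 1/(ωC) = 17.7 Ω
Z = 90.0 − j17.7 Ω
|Z| = √(90.0² + 17.7²) = 91.7 Ω
∠Z = arctan(-17.7/90.0) = -11.1°
cos φ = cos(-11.1°) = 0.981

0.981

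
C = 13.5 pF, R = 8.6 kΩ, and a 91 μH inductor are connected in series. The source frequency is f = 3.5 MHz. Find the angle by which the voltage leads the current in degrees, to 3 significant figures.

-9.03°

ω = 2πf = 2.199e+07 rad/s
X_L = ωL = 2000 Ω
X_C = 1/(ωC) = 3370 Ω
Net reactance X = X_L − X_C = -1370 Ω
Z = 8600 − j1370 Ω
|Z| = √(8600² + 1370²) = 8710 Ω
∠Z = arctan(-1370/8600) = -9.03°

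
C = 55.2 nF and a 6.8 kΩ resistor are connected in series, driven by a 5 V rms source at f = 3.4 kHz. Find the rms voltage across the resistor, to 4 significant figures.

4.962 V

ω = 2πf = 21360 rad/s
X_C = 1/(ωC) = 848.0 Ω
Z = 6800 − j848.0 Ω
|Z| = √(6800² + 848.0²) = 6853 Ω
I = V/|Z| = 729.6 μA
V_R = I·|Z_R| = 0.0007296 × 6800 = 4.962 V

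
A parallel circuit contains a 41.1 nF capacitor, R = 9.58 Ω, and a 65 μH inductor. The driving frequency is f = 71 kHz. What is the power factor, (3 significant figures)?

ω = 2πf = 446100 rad/s
X_L = ωL = 29.0 Ω
X_C = 1/(ωC) = 54.5 Ω
Parallel: admittances add. Y = 1/R + 1/(jωL) + jωC
Y = (0.104 − j0.0162) S
|Y| = 0.106 S → |Z| = 1/|Y| = 9.47 Ω, ∠Z = −∠Y = 8.80°
cos φ = cos(8.80°) = 0.988

0.988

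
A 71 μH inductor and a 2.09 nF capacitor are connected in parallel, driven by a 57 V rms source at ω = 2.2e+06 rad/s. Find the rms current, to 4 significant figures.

X_L = ωL = 156.2 Ω
X_C = 1/(ωC) = 217.5 Ω
Parallel: admittances add. Y = 1/(jωL) + jωC
Y = (0 − j0.001804) S
|Y| = 0.001804 S → |Z| = 1/|Y| = 554.3 Ω, ∠Z = −∠Y = 90.00°
I = V/|Z| = 57/554.3 = 102.8 mA

102.8 mA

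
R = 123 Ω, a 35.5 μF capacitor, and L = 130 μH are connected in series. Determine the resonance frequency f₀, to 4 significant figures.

ω₀ = 1/√(LC) = 1/√(0.00013 × 3.55e-05) = 14720 rad/s
f₀ = ω₀/(2π) = 2.343 kHz

2.343 kHz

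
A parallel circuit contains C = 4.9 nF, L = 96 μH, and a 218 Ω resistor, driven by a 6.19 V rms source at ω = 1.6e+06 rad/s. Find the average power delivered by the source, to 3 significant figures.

X_L = ωL = 154 Ω
X_C = 1/(ωC) = 128 Ω
Parallel: admittances add. Y = 1/R + 1/(jωL) + jωC
Y = (0.00459 + j0.00133) S
|Y| = 0.00478 S → |Z| = 1/|Y| = 209 Ω, ∠Z = −∠Y = -16.2°
I = V/|Z| = 29.6 mA
P = VI cos φ = 6.19 × 0.0296 × cos(-16.2°) = 176 mW

176 mW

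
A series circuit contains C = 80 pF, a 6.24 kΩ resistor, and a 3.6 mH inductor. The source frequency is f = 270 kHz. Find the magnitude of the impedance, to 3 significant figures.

ω = 2πf = 1.696e+06 rad/s
X_L = ωL = 6110 Ω
X_C = 1/(ωC) = 7370 Ω
Net reactance X = X_L − X_C = -1260 Ω
Z = 6240 − j1260 Ω
|Z| = √(6240² + 1260²) = 6370 Ω

6370 Ω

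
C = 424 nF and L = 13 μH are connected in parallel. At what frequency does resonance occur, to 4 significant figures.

ω₀ = 1/√(LC) = 1/√(1.3e-05 × 4.24e-07) = 425900 rad/s
f₀ = ω₀/(2π) = 67.79 kHz

67.79 kHz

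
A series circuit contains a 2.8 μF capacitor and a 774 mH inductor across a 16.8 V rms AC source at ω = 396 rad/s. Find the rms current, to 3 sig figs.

X_L = ωL = 307 Ω
X_C = 1/(ωC) = 902 Ω
Net reactance X = X_L − X_C = -595 Ω
Z = − j595 Ω
|Z| = √(0² + 595²) = 595 Ω
I = V/|Z| = 16.8/595 = 28.2 mA

28.2 mA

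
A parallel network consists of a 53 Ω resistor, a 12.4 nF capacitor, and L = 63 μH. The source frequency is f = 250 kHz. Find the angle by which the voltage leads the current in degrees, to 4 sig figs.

-26.42°

ω = 2πf = 1.571e+06 rad/s
X_L = ωL = 98.96 Ω
X_C = 1/(ωC) = 51.34 Ω
Parallel: admittances add. Y = 1/R + 1/(jωL) + jωC
Y = (0.01887 + j0.009373) S
|Y| = 0.02107 S → |Z| = 1/|Y| = 47.47 Ω, ∠Z = −∠Y = -26.42°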